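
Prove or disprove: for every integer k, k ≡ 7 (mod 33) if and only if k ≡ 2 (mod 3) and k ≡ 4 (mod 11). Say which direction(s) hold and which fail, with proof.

Both directions fail.

[⇒] This fails: k = 7 gives 7 ≡ 7 (mod 33) but 7 ≡ 1 (mod 3), so the conjunction on the right does not hold.

[⇐] This fails: k = 26 satisfies both congruences on the right (26 ≡ 2 mod 3 and 26 ≡ 4 mod 11) yet 26 ≡ 26 (mod 33), not 7.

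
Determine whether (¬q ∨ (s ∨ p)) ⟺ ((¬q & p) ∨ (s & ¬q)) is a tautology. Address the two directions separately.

(⟸) Assume the antecedent. If p is true, ¬q ∨ (s ∨ p) reduces to true regardless of the other variables. If p is false, the antecedent forces (p = F, q = F, s = T), and ¬q ∨ (s ∨ p) holds there. Either way ¬q ∨ (s ∨ p) holds.

(⟹) This fails. Under p = F, q = F, s = F, the left side is true but the right side is false.

Only the reverse direction holds.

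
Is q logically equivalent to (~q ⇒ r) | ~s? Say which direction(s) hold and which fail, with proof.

Only the forward direction holds.

(⟹) Assume the antecedent. If r is true, (~q ⇒ r) | ~s reduces to true regardless of the other variables. If r is false, the antecedent forces (r = F, q = T, s = F) or (r = F, q = T, s = T), and (~q ⇒ r) | ~s holds there. Either way (~q ⇒ r) | ~s holds.

(⟸) This fails. Under r = F, q = F, s = F, the left side is false but the right side is true.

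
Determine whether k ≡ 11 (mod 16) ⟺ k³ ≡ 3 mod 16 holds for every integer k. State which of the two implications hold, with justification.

Both implications hold.

(←) Suppose k³ ≡ 3 (mod 16). The only residue r in {0, …, 15} with r³ ≡ 3 (mod 16) is r = 11, so k ≡ 11 (mod 16).

(→) Suppose k ≡ 11 (mod 16). Write k = 16j + 11. Then (16j + 11)³ = 4096j³ + 8448j² + 5808j + 1331 = 16(256j³ + 528j² + 363j + 83) + 3, so k³ ≡ 3 (mod 16).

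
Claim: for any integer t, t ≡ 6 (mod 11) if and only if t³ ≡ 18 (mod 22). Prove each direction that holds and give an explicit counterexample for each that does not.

(←) The residues r modulo 22 with r³ ≡ 18 (mod 22) are exactly {6}, and each is ≡ 6 (mod 11).

(→) This fails: take t = 17. Then 17 ≡ 6 (mod 11), but 17³ = 4913 ≡ 7 (mod 22), not 18.

Not equivalent: only (⇐) holds.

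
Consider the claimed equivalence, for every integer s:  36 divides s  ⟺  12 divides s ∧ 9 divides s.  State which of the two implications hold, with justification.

(→) If 36 ∣ s, write s = 36q. Since 36 = 3·12, s = 12·(3q), so 12 ∣ s; and since 36 = 4·9, s = 9·(4q), so 9 ∣ s.

(←) Suppose 12 ∣ s and 9 ∣ s. Any common multiple of 12 and 9 is a multiple of their lcm; here lcm(12, 9) = 12·9/gcd(12, 9) = 108/3 = 36, so 36 ∣ s.

Both directions hold.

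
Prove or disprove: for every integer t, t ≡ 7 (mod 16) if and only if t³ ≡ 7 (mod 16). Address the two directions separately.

[⇒] Suppose t ≡ 7 (mod 16). Write t = 16j + 7. Then (16j + 7)³ = 4096j³ + 5376j² + 2352j + 343 = 16(256j³ + 336j² + 147j + 21) + 7, so t³ ≡ 7 (mod 16).

[⇐] Conversely, suppose t³ ≡ 7 (mod 16). The only residue r in {0, …, 15} with r³ ≡ 7 (mod 16) is r = 7, so t ≡ 7 (mod 16).

Equivalent; both directions hold.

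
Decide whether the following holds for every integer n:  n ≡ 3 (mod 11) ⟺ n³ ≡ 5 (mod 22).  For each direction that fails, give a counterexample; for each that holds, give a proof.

Not equivalent: only (⇐) holds.

[⇒] This fails: take n = 14. Then 14 ≡ 3 (mod 11), but 14³ = 2744 ≡ 16 (mod 22), not 5.

[⇐] Conversely, the residues r modulo 22 with r³ ≡ 5 (mod 22) are exactly {3}, and each is ≡ 3 (mod 11).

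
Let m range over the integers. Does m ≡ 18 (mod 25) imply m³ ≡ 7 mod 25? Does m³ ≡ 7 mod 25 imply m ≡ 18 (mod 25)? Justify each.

Converse. Suppose m³ ≡ 7 (mod 25). The only residue r in {0, …, 24} with r³ ≡ 7 (mod 25) is r = 18, so m ≡ 18 (mod 25).

Forward direction. Suppose m ≡ 18 (mod 25). Write m = 25j + 18. Then (25j + 18)³ = 15625j³ + 33750j² + 24300j + 5832 = 25(625j³ + 1350j² + 972j + 233) + 7, so m³ ≡ 7 (mod 25).

Both directions hold; the statement is true.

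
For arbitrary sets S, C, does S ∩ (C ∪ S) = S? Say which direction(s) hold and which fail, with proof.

Both inclusions hold; the sets are equal.

Reverse inclusion. Let x ∈ S. Then either x ∈ S and x ∉ C; or x ∈ S ∩ C. In each case x ∈ S ∩ (C ∪ S), so S ⊆ S ∩ (C ∪ S).

Forward inclusion. Let x ∈ S ∩ (C ∪ S). Then either x ∈ S and x ∉ C; or x ∈ S ∩ C. In each case x ∈ S, so S ∩ (C ∪ S) ⊆ S.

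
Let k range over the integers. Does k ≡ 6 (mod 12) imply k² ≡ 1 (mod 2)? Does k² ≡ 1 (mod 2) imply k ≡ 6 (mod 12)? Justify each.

(⇒) fails and (⇐) fails.

(⇒) This fails: take k = 6. Then 6 ≡ 6 (mod 12), but 6² = 36 ≡ 0 (mod 2), not 1.

(⇐) This fails: take k = 1. Then 1² = 1 ≡ 1 (mod 2), yet 1 ≡ 1 (mod 12), not 6.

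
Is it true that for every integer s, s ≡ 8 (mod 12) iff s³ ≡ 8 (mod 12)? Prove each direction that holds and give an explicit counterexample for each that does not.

Only the forward direction holds.

Forward direction. Suppose s ≡ 8 (mod 12). Write s = 12j + 8. Then (12j + 8)³ = 1728j³ + 3456j² + 2304j + 512 = 12(144j³ + 288j² + 192j + 42) + 8, so s³ ≡ 8 (mod 12).

Converse. This fails: take s = 2. Then 2³ = 8 ≡ 8 (mod 12), yet 2 ≡ 2 (mod 12), not 8.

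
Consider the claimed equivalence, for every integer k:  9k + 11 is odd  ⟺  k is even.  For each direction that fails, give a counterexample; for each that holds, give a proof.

(⇒) Suppose 9k + 11 is odd. Since 9 is odd, 9k and k have the same parity, so 9k + 11 ≡ k + 11 (mod 2). As 11 is odd, 9k + 11 is odd exactly when k is even. Thus k is even.

(⇐) Conversely, suppose k is even; write k = 2j. Then 9k + 11 = 9·(2j) + 11 = 2·9j + 11, which is odd.

Both directions hold.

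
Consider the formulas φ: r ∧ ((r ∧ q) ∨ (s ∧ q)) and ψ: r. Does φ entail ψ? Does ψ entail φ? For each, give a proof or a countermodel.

(⇒) Assume the antecedent. If s is true, the antecedent forces (s = T, q = T, r = T), and r holds there. If s is false, the antecedent forces (s = F, q = T, r = T), and r holds there. Either way r holds.

(⇐) This fails. Under s = F, q = F, r = T, the left side is false but the right side is true.

Only the forward implication holds.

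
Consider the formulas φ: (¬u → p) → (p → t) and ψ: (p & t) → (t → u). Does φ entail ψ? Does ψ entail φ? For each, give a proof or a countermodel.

[⇒] This fails. Under p = T, u = F, t = T, the left side is true but the right side is false.

[⇐] This fails. Under p = T, u = F, t = F, the left side is false but the right side is true.

(⇒) fails and (⇐) fails.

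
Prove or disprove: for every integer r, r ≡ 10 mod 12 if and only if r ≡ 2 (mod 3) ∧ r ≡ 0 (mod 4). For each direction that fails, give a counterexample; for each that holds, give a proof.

Neither direction holds.

[⇒] This fails: r = 10 gives 10 ≡ 10 (mod 12) but 10 ≡ 1 (mod 3), so the conjunction on the right does not hold.

[⇐] This fails: r = 8 satisfies both congruences on the right (8 ≡ 2 mod 3 and 8 ≡ 0 mod 4) yet 8 ≡ 8 (mod 12), not 10.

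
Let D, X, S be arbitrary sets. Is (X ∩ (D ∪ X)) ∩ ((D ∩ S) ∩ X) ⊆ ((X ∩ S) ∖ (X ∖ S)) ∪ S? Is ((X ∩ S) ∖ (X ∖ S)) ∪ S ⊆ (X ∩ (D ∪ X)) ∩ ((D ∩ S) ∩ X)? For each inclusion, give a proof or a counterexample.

Only the forward inclusion holds.

(⟹) Let x ∈ (X ∩ (D ∪ X)) ∩ ((D ∩ S) ∩ X). Then x ∈ D ∩ X ∩ S, from which x ∈ ((X ∩ S) ∖ (X ∖ S)) ∪ S.

(⟸) This inclusion fails. Take D = ∅, X = ∅, S = {1}; then 1 ∈ ((X ∩ S) ∖ (X ∖ S)) ∪ S but 1 ∉ (X ∩ (D ∪ X)) ∩ ((D ∩ S) ∩ X).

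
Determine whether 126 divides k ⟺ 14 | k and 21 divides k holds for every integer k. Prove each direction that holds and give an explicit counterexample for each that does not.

(→) If 126 ∣ k, write k = 126q. Since 126 = 9·14, k = 14·(9q), so 14 ∣ k; and since 126 = 6·21, k = 21·(6q), so 21 ∣ k.

(←) This fails: take k = 42. Both 14 ∣ 42 and 21 ∣ 42, yet 42 is not a multiple of 126 (since 42 = 0·126 + 42), so 126 ∤ 42.

Only the forward implication holds.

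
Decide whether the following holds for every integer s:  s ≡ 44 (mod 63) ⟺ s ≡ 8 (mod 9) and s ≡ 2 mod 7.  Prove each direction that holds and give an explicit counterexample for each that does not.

(⟹) Suppose s ≡ 44 (mod 63); write s = 63j + 44. Since 9 ∣ 63, reducing mod 9 gives s ≡ 44 ≡ 8 (mod 9); since 7 ∣ 63, reducing mod 7 gives s ≡ 44 ≡ 2 (mod 7).

(⟸) Conversely, if s ≡ 8 (mod 9) and s ≡ 2 (mod 7), then by the Chinese remainder theorem s ≡ 44 (mod 63). This is exactly s ≡ 44 (mod 63).

Both directions hold; the statement is true.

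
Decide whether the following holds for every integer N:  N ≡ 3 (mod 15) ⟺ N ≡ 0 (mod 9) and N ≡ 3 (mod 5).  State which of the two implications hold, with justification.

Only the converse holds.

Forward direction. This fails: N = 33 gives 33 ≡ 3 (mod 15) but 33 ≡ 6 (mod 9), so the conjunction on the right does not hold.

Converse. If N ≡ 0 (mod 9) and N ≡ 3 (mod 5), then by the Chinese remainder theorem N ≡ 18 (mod 45). Since 18 ≡ 3 (mod 15) and 15 ∣ 45, we get N ≡ 3 (mod 15).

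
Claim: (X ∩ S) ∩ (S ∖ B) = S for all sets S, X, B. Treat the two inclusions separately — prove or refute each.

(⊆) Let x ∈ (X ∩ S) ∩ (S ∖ B). Then x ∈ S ∩ X and x ∉ B, from which x ∈ S.

(⊇) This inclusion fails. Take S = {1}, X = ∅, B = ∅; then 1 ∈ S but 1 ∉ (X ∩ S) ∩ (S ∖ B).

The sets are not equal: only the forward inclusion holds.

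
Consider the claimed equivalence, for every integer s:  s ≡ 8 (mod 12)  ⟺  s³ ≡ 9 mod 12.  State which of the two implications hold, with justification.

[⇒] This fails: take s = 8. Then 8 ≡ 8 (mod 12), but 8³ = 512 ≡ 8 (mod 12), not 9.

[⇐] This fails: take s = 9. Then 9³ = 729 ≡ 9 (mod 12), yet 9 ≡ 9 (mod 12), not 8.

Both directions fail.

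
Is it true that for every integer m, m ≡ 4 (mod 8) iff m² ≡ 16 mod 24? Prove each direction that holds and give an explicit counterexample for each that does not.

Neither direction holds.

(⇒) This fails: take m = 12. Then 12 ≡ 4 (mod 8), but 12² = 144 ≡ 0 (mod 24), not 16.

(⇐) This fails: take m = 8. Then 8² = 64 ≡ 16 (mod 24), yet 8 ≡ 0 (mod 8), not 4.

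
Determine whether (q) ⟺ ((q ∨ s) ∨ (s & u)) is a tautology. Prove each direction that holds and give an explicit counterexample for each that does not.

(⇒) holds; (⇐) fails.

(→) Assume the antecedent. If q is true, (q ∨ s) ∨ (s & u) reduces to true regardless of the other variables. If q is false, the antecedent cannot hold. Either way (q ∨ s) ∨ (s & u) holds.

(←) This fails. Under q = F, u = F, s = T, the left side is false but the right side is true.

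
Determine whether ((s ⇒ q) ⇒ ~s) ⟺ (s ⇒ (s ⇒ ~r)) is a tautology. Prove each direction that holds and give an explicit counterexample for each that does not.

(→) This fails. Under s = T, r = T, q = F, the left side is true but the right side is false.

(←) This fails. Under s = T, r = F, q = T, the left side is false but the right side is true.

Both directions fail.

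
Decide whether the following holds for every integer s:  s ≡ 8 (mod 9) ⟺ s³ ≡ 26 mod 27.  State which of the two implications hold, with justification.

Both implications hold.

(→) Suppose s ≡ 8 (mod 9). Working modulo 27, s ∈ {8, 17, 26}; for each such r, r³ ≡ 26 (mod 27).

(←) Conversely, the residues r modulo 27 with r³ ≡ 26 (mod 27) are exactly {8, 17, 26}, and each is ≡ 8 (mod 9).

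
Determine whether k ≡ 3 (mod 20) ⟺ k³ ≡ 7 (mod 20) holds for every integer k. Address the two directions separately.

The biconditional holds.

(⟸) Suppose k³ ≡ 7 (mod 20). The only residue r in {0, …, 19} with r³ ≡ 7 (mod 20) is r = 3, so k ≡ 3 (mod 20).

(⟹) Suppose k ≡ 3 (mod 20). Write k = 20j + 3. Then (20j + 3)³ = 8000j³ + 3600j² + 540j + 27 = 20(400j³ + 180j² + 27j + 1) + 7, so k³ ≡ 7 (mod 20).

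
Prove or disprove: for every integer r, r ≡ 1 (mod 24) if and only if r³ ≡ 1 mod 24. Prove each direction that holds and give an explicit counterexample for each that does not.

(⟹) Suppose r ≡ 1 (mod 24). Write r = 24j + 1. Then (24j + 1)³ = 13824j³ + 1728j² + 72j + 1 = 24(576j³ + 72j² + 3j) + 1, so r³ ≡ 1 (mod 24).

(⟸) Conversely, suppose r³ ≡ 1 (mod 24). The only residue r in {0, …, 23} with r³ ≡ 1 (mod 24) is r = 1, so r ≡ 1 (mod 24).

The biconditional holds.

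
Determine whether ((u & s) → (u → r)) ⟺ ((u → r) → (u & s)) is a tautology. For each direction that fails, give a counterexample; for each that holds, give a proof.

(⇒) fails and (⇐) fails.

(→) This fails. Under r = F, s = F, u = F, the left side is true but the right side is false.

(←) This fails. Under r = F, s = T, u = T, the left side is false but the right side is true.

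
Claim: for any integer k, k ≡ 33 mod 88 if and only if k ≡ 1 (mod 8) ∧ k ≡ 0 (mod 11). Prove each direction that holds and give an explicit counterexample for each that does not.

(⟹) Suppose k ≡ 33 (mod 88); write k = 88j + 33. Since 8 ∣ 88, reducing mod 8 gives k ≡ 33 ≡ 1 (mod 8); since 11 ∣ 88, reducing mod 11 gives k ≡ 33 ≡ 0 (mod 11).

(⟸) Conversely, if k ≡ 1 (mod 8) and k ≡ 0 (mod 11), then by the Chinese remainder theorem k ≡ 33 (mod 88). This is exactly k ≡ 33 (mod 88).

Both implications hold.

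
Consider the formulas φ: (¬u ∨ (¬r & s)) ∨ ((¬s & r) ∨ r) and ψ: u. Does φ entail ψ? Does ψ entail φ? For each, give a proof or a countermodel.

Both directions fail.

(⇒) This fails. Under u = F, s = F, r = F, the left side is true but the right side is false.

(⇐) This fails. Under u = T, s = F, r = F, the left side is false but the right side is true.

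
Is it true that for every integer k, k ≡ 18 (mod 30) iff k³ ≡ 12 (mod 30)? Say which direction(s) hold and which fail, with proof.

(→) Suppose k ≡ 18 (mod 30). Write k = 30j + 18. Then (30j + 18)³ = 27000j³ + 48600j² + 29160j + 5832 = 30(900j³ + 1620j² + 972j + 194) + 12, so k³ ≡ 12 (mod 30).

(←) Conversely, suppose k³ ≡ 12 (mod 30). The only residue r in {0, …, 29} with r³ ≡ 12 (mod 30) is r = 18, so k ≡ 18 (mod 30).

The biconditional holds.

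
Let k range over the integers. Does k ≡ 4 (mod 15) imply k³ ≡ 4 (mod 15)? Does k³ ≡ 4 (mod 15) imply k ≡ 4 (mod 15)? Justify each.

Both directions hold.

Converse. Suppose k³ ≡ 4 (mod 15). The only residue r in {0, …, 14} with r³ ≡ 4 (mod 15) is r = 4, so k ≡ 4 (mod 15).

Forward direction. Suppose k ≡ 4 (mod 15). Write k = 15j + 4. Then (15j + 4)³ = 3375j³ + 2700j² + 720j + 64 = 15(225j³ + 180j² + 48j + 4) + 4, so k³ ≡ 4 (mod 15).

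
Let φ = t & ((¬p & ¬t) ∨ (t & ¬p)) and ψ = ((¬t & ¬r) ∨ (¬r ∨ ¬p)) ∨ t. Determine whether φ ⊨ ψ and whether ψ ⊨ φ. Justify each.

(→) Assume the antecedent. If r is true, the antecedent forces (r = T, t = T, p = F), and ((¬t & ¬r) ∨ (¬r ∨ ¬p)) ∨ t holds there. If r is false, ((¬t & ¬r) ∨ (¬r ∨ ¬p)) ∨ t reduces to true regardless of the other variables. Either way ((¬t & ¬r) ∨ (¬r ∨ ¬p)) ∨ t holds.

(←) This fails. Under r = F, t = F, p = F, the left side is false but the right side is true.

The forward direction holds; the converse fails.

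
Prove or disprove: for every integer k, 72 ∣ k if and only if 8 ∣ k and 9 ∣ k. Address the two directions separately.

(⇒) If 72 ∣ k, write k = 72q. Since 72 = 9·8, k = 8·(9q), so 8 ∣ k; and since 72 = 8·9, k = 9·(8q), so 9 ∣ k.

(⇐) Suppose 8 ∣ k and 9 ∣ k. Any common multiple of 8 and 9 is a multiple of their lcm; here gcd(8, 9) = 1, so lcm(8, 9) = 8·9 = 72, so 72 ∣ k.

Both directions hold.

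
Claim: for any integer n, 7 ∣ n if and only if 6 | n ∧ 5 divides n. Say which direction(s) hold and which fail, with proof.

[⇒] This fails: take n = 7. Certainly 7 ∣ 7, but 6 ∤ 7.

[⇐] This fails: take n = 30. Both 6 ∣ 30 and 5 ∣ 30, yet 30 is not a multiple of 7 (since 30 = 4·7 + 2), so 7 ∤ 30.

Neither implication holds.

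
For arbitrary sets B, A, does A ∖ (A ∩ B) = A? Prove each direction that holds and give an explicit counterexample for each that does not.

The sets are not equal: only the forward inclusion holds.

(⊆) Let x ∈ A ∖ (A ∩ B). Then x ∈ A and x ∉ B, from which x ∈ A.

(⊇) This inclusion fails. Take B = {1}, A = {1}; then 1 ∈ A but 1 ∉ A ∖ (A ∩ B).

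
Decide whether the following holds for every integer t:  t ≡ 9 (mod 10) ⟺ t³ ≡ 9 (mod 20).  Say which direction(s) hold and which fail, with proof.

Forward direction. This fails: take t = 19. Then 19 ≡ 9 (mod 10), but 19³ = 6859 ≡ 19 (mod 20), not 9.

Converse. The residues r modulo 20 with r³ ≡ 9 (mod 20) are exactly {9}, and each is ≡ 9 (mod 10).

Only the converse holds.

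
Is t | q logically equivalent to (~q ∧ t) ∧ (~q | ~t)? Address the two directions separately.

The forward direction fails; the converse holds.

(⟹) This fails. Under q = T, t = F, the left side is true but the right side is false.

(⟸) Assume the antecedent. If q is true, the antecedent cannot hold. If q is false, the antecedent forces (q = F, t = T), and t | q holds there. Either way t | q holds.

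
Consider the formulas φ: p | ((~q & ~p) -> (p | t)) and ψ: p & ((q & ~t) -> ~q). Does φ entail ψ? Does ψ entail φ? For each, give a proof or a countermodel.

(⇒) This fails. Under q = T, t = F, p = F, the left side is true but the right side is false.

(⇐) Assume the antecedent. If q is true, p | ((~q & ~p) -> (p | t)) reduces to true regardless of the other variables. If q is false, the antecedent forces (q = F, t = F, p = T) or (q = F, t = T, p = T), and p | ((~q & ~p) -> (p | t)) holds there. Either way p | ((~q & ~p) -> (p | t)) holds.

Not equivalent: only (⇐) holds.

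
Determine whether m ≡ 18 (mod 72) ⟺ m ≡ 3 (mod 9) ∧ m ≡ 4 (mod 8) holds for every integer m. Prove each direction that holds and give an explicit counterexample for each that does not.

Neither implication holds.

(⟹) This fails: m = 18 gives 18 ≡ 18 (mod 72) but 18 ≡ 0 (mod 9), so the conjunction on the right does not hold.

(⟸) This fails: m = 12 satisfies both congruences on the right (12 ≡ 3 mod 9 and 12 ≡ 4 mod 8) yet 12 ≡ 12 (mod 72), not 18.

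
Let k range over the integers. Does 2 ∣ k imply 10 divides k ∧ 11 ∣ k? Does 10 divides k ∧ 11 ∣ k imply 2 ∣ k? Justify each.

(⇒) fails; (⇐) holds.

[⇒] This fails: take k = 2. Certainly 2 ∣ 2, but 10 ∤ 2.

[⇐] Suppose 10 ∣ k and 11 ∣ k. Any common multiple of 10 and 11 is a multiple of their lcm; here gcd(10, 11) = 1, so lcm(10, 11) = 10·11 = 110, so 110 ∣ k. Since 2 ∣ 110, it follows that 2 ∣ k.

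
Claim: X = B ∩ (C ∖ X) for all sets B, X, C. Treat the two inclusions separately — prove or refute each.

(⊆) This inclusion fails. Take B = ∅, X = {1}, C = ∅; then 1 ∈ X but 1 ∉ B ∩ (C ∖ X).

(⊇) This inclusion fails. Take B = {1}, X = ∅, C = {1}; then 1 ∈ B ∩ (C ∖ X) but 1 ∉ X.

(⊆) fails and (⊇) fails.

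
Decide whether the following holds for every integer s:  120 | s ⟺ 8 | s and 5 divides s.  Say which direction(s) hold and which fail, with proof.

Only the forward direction holds.

(←) This fails: take s = 40. Both 8 ∣ 40 and 5 ∣ 40, yet 40 is not a multiple of 120 (since 40 = 0·120 + 40), so 120 ∤ 40.

(→) If 120 ∣ s, write s = 120q. Since 120 = 15·8, s = 8·(15q), so 8 ∣ s; and since 120 = 24·5, s = 5·(24q), so 5 ∣ s.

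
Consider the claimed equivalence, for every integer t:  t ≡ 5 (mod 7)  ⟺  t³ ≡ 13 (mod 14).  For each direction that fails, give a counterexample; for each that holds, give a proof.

Both directions fail.

(→) This fails: take t = 12. Then 12 ≡ 5 (mod 7), but 12³ = 1728 ≡ 6 (mod 14), not 13.

(←) This fails: take t = 3. Then 3³ = 27 ≡ 13 (mod 14), yet 3 ≡ 3 (mod 7), not 5.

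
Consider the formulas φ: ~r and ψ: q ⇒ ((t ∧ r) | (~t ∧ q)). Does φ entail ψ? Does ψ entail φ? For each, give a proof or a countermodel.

Neither direction holds.

(⇒) This fails. Under r = F, q = T, t = T, the left side is true but the right side is false.

(⇐) This fails. Under r = T, q = F, t = F, the left side is false but the right side is true.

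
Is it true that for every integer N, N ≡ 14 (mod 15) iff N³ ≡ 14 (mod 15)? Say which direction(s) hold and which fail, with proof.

[⇒] Suppose N ≡ 14 (mod 15). Write N = 15j + 14. Then (15j + 14)³ = 3375j³ + 9450j² + 8820j + 2744 = 15(225j³ + 630j² + 588j + 182) + 14, so N³ ≡ 14 (mod 15).

[⇐] Conversely, suppose N³ ≡ 14 (mod 15). The only residue r in {0, …, 14} with r³ ≡ 14 (mod 15) is r = 14, so N ≡ 14 (mod 15).

Both implications hold.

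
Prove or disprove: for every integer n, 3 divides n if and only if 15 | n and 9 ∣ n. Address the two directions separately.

The forward direction fails; the converse holds.

[⇐] Suppose 15 ∣ n and 9 ∣ n. Any common multiple of 15 and 9 is a multiple of their lcm; here lcm(15, 9) = 15·9/gcd(15, 9) = 135/3 = 45, so 45 ∣ n. Since 3 ∣ 45, it follows that 3 ∣ n.

[⇒] This fails: take n = 3. Certainly 3 ∣ 3, but 15 ∤ 3.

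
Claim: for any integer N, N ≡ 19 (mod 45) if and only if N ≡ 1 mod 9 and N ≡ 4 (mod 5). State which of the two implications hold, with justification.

Both directions hold.

(⟹) Suppose N ≡ 19 (mod 45); write N = 45j + 19. Since 9 ∣ 45, reducing mod 9 gives N ≡ 19 ≡ 1 (mod 9); since 5 ∣ 45, reducing mod 5 gives N ≡ 19 ≡ 4 (mod 5).

(⟸) Conversely, if N ≡ 1 (mod 9) and N ≡ 4 (mod 5), then by the Chinese remainder theorem N ≡ 19 (mod 45). This is exactly N ≡ 19 (mod 45).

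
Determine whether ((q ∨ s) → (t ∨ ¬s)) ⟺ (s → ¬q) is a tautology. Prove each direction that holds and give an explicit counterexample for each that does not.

(⇒) fails and (⇐) fails.

(→) This fails. Under s = T, q = T, t = T, the left side is true but the right side is false.

(←) This fails. Under s = T, q = F, t = F, the left side is false but the right side is true.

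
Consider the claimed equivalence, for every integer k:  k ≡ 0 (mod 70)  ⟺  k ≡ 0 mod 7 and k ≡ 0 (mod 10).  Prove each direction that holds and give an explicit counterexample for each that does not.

Forward direction. Suppose k ≡ 0 (mod 70); write k = 70j + 0. Since 7 ∣ 70, reducing mod 7 gives k ≡ 0 (mod 7); since 10 ∣ 70, reducing mod 10 gives k ≡ 0 (mod 10).

Converse. If k ≡ 0 (mod 7) and k ≡ 0 (mod 10), then by the Chinese remainder theorem k ≡ 0 (mod 70). This is exactly k ≡ 0 (mod 70).

Both directions hold; the statement is true.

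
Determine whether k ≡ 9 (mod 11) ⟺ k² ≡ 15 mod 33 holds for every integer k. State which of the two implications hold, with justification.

(⇒) This fails: take k = 20. Then 20 ≡ 9 (mod 11), but 20² = 400 ≡ 4 (mod 33), not 15.

(⇐) This fails: take k = 24. Then 24² = 576 ≡ 15 (mod 33), yet 24 ≡ 2 (mod 11), not 9.

Neither direction holds.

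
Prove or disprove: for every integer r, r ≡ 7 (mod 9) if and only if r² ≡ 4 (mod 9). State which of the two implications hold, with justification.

(⇒) holds; (⇐) fails.

(→) Suppose r ≡ 7 (mod 9). Write r = 9j + 7. Then (9j + 7)² = 81j² + 126j + 49 = 9(9j² + 14j + 5) + 4, so r² ≡ 4 (mod 9).

(←) This fails: take r = 2. Then 2² = 4 ≡ 4 (mod 9), yet 2 ≡ 2 (mod 9), not 7.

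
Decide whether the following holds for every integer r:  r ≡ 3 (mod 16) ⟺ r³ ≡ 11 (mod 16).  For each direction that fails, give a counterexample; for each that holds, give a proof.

Both directions hold; the statement is true.

(⟹) Suppose r ≡ 3 (mod 16). Write r = 16j + 3. Then (16j + 3)³ = 4096j³ + 2304j² + 432j + 27 = 16(256j³ + 144j² + 27j + 1) + 11, so r³ ≡ 11 (mod 16).

(⟸) Conversely, suppose r³ ≡ 11 (mod 16). The only residue r in {0, …, 15} with r³ ≡ 11 (mod 16) is r = 3, so r ≡ 3 (mod 16).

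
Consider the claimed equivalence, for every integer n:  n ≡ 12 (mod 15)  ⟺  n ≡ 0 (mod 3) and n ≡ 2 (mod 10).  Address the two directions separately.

Only the reverse direction holds.

[⇒] This fails: n = 27 gives 27 ≡ 12 (mod 15) but 27 ≡ 7 (mod 10), so the conjunction on the right does not hold.

[⇐] Conversely, if n ≡ 0 (mod 3) and n ≡ 2 (mod 10), then by the Chinese remainder theorem n ≡ 12 (mod 30). Since 12 ≡ 12 (mod 15) and 15 ∣ 30, we get n ≡ 12 (mod 15).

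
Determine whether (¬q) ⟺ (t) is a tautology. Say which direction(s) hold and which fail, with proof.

(⟹) This fails. Under q = F, t = F, the left side is true but the right side is false.

(⟸) This fails. Under q = T, t = T, the left side is false but the right side is true.

Both directions fail.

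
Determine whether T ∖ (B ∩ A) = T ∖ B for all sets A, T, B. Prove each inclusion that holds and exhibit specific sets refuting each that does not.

Forward inclusion. This inclusion fails. Take A = ∅, T = {1}, B = {1}; then 1 ∈ T ∖ (B ∩ A) but 1 ∉ T ∖ B.

Reverse inclusion. Let x ∈ T ∖ B. Then either x ∈ T and x ∉ A, B; or x ∈ A ∩ T and x ∉ B. In each case x ∈ T ∖ (B ∩ A), so T ∖ B ⊆ T ∖ (B ∩ A).

Only the reverse inclusion holds.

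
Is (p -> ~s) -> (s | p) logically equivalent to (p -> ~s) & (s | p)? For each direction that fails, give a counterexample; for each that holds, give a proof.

(⟹) This fails. Under s = T, p = T, the left side is true but the right side is false.

(⟸) Assume the antecedent. If s is true, (p -> ~s) -> (s | p) reduces to true regardless of the other variables. If s is false, the antecedent forces (s = F, p = T), and (p -> ~s) -> (s | p) holds there. Either way (p -> ~s) -> (s | p) holds.

Only the reverse direction holds.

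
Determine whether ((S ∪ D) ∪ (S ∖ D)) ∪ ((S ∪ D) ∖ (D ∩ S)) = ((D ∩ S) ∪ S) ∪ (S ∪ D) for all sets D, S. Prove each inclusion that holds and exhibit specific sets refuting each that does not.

Forward inclusion. Let x ∈ ((S ∪ D) ∪ (S ∖ D)) ∪ ((S ∪ D) ∖ (D ∩ S)). Then either x ∈ D and x ∉ S; or x ∈ S and x ∉ D; or x ∈ D ∩ S. In each case x ∈ ((D ∩ S) ∪ S) ∪ (S ∪ D), so ((S ∪ D) ∪ (S ∖ D)) ∪ ((S ∪ D) ∖ (D ∩ S)) ⊆ ((D ∩ S) ∪ S) ∪ (S ∪ D).

Reverse inclusion. Let x ∈ ((D ∩ S) ∪ S) ∪ (S ∪ D). Then either x ∈ D and x ∉ S; or x ∈ S and x ∉ D; or x ∈ D ∩ S. In each case x ∈ ((S ∪ D) ∪ (S ∖ D)) ∪ ((S ∪ D) ∖ (D ∩ S)), so ((D ∩ S) ∪ S) ∪ (S ∪ D) ⊆ ((S ∪ D) ∪ (S ∖ D)) ∪ ((S ∪ D) ∖ (D ∩ S)).

Both inclusions hold.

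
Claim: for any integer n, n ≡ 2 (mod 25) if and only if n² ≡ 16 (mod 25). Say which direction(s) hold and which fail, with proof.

Forward direction. This fails: take n = 2. Then 2 ≡ 2 (mod 25), but 2² = 4 ≡ 4 (mod 25), not 16.

Converse. This fails: take n = 4. Then 4² = 16 ≡ 16 (mod 25), yet 4 ≡ 4 (mod 25), not 2.

Neither implication holds.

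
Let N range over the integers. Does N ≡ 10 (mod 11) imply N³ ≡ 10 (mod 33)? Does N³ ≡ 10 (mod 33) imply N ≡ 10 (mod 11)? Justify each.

(⇒) This fails: take N = 21. Then 21 ≡ 10 (mod 11), but 21³ = 9261 ≡ 21 (mod 33), not 10.

(⇐) Conversely, the residues r modulo 33 with r³ ≡ 10 (mod 33) are exactly {10}, and each is ≡ 10 (mod 11).

The forward direction fails; the converse holds.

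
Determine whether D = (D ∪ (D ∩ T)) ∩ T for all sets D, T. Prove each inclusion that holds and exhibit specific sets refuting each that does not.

Reverse inclusion. Let x ∈ (D ∪ (D ∩ T)) ∩ T. Then x ∈ D ∩ T, from which x ∈ D.

Forward inclusion. This inclusion fails. Take D = {1}, T = ∅; then 1 ∈ D but 1 ∉ (D ∪ (D ∩ T)) ∩ T.

Only the reverse inclusion holds.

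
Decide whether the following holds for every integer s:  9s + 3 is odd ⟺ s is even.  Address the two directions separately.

The biconditional holds.

(→) Suppose 9s + 3 is odd. Since 9 is odd, 9s and s have the same parity, so 9s + 3 ≡ s + 3 (mod 2). As 3 is odd, 9s + 3 is odd exactly when s is even. Thus s is even.

(←) Conversely, suppose s is even; write s = 2j. Then 9s + 3 = 9·(2j) + 3 = 2·9j + 3, which is odd.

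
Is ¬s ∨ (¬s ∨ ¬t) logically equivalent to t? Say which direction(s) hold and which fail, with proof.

(→) This fails. Under s = F, t = F, the left side is true but the right side is false.

(←) This fails. Under s = T, t = T, the left side is false but the right side is true.

Neither implication holds.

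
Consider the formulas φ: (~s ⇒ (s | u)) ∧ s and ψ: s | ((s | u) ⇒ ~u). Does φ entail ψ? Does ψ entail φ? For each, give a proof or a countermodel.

Forward direction. Assume the antecedent. If s is true, s | ((s | u) ⇒ ~u) reduces to true regardless of the other variables. If s is false, the antecedent cannot hold. Either way s | ((s | u) ⇒ ~u) holds.

Converse. This fails. Under s = F, u = F, the left side is false but the right side is true.

Only the forward implication holds.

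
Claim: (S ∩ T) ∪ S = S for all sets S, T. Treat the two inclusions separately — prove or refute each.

The two sets are equal.

(⟹) Let x ∈ (S ∩ T) ∪ S. Then either x ∈ S and x ∉ T; or x ∈ S ∩ T. In each case x ∈ S, so (S ∩ T) ∪ S ⊆ S.

(⟸) Let x ∈ S. Then either x ∈ S and x ∉ T; or x ∈ S ∩ T. In each case x ∈ (S ∩ T) ∪ S, so S ⊆ (S ∩ T) ∪ S.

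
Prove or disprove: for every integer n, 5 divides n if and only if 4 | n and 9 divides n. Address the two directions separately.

(→) This fails: take n = 5. Certainly 5 ∣ 5, but 4 ∤ 5.

(←) This fails: take n = 36. Both 4 ∣ 36 and 9 ∣ 36, yet 36 is not a multiple of 5 (since 36 = 7·5 + 1), so 5 ∤ 36.

(⇒) fails and (⇐) fails.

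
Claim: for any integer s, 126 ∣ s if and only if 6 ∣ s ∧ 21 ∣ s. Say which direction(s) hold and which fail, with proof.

(⇒) holds; (⇐) fails.

(←) This fails: take s = 42. Both 6 ∣ 42 and 21 ∣ 42, yet 42 is not a multiple of 126 (since 42 = 0·126 + 42), so 126 ∤ 42.

(→) If 126 ∣ s, write s = 126q. Since 126 = 21·6, s = 6·(21q), so 6 ∣ s; and since 126 = 6·21, s = 21·(6q), so 21 ∣ s.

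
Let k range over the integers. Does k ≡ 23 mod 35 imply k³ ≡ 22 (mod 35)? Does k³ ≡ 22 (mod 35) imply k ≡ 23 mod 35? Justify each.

(⟹) Suppose k ≡ 23 mod 35. Write k = 35j + 23. Then (35j + 23)³ = 42875j³ + 84525j² + 55545j + 12167 = 35(1225j³ + 2415j² + 1587j + 347) + 22, so k³ ≡ 22 (mod 35).

(⟸) This fails: take k = 8. Then 8³ = 512 ≡ 22 (mod 35), yet 8 ≡ 8 (mod 35), not 23.

Only the forward direction holds.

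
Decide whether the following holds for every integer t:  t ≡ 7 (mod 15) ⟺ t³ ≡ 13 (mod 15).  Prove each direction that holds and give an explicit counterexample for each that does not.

Both directions hold.

(→) Suppose t ≡ 7 (mod 15). Write t = 15j + 7. Then (15j + 7)³ = 3375j³ + 4725j² + 2205j + 343 = 15(225j³ + 315j² + 147j + 22) + 13, so t³ ≡ 13 (mod 15).

(←) Conversely, suppose t³ ≡ 13 (mod 15). The only residue r in {0, …, 14} with r³ ≡ 13 (mod 15) is r = 7, so t ≡ 7 (mod 15).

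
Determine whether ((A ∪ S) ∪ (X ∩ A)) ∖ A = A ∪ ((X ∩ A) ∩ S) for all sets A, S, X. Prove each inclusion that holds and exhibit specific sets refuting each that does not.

(⟹) This inclusion fails. Take A = ∅, S = {1}, X = ∅; then 1 ∈ ((A ∪ S) ∪ (X ∩ A)) ∖ A but 1 ∉ A ∪ ((X ∩ A) ∩ S).

(⟸) This inclusion fails. Take A = {1}, S = ∅, X = ∅; then 1 ∈ A ∪ ((X ∩ A) ∩ S) but 1 ∉ ((A ∪ S) ∪ (X ∩ A)) ∖ A.

Both inclusions fail.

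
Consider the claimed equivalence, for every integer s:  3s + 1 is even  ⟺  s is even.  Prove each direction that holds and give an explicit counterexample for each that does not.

(⟹) This fails: s = 1 gives 3s + 1 = 4, which is even, but 1 is odd, not even.

(⟸) This also fails: s = 0 is even, but 3s + 1 = 1 is odd, not even.

(⇒) fails and (⇐) fails.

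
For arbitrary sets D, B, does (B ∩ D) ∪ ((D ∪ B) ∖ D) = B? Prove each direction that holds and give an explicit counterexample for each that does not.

Both inclusions hold; the sets are equal.

Reverse inclusion. Let x ∈ B. Then either x ∈ B and x ∉ D; or x ∈ D ∩ B. In each case x ∈ (B ∩ D) ∪ ((D ∪ B) ∖ D), so B ⊆ (B ∩ D) ∪ ((D ∪ B) ∖ D).

Forward inclusion. Let x ∈ (B ∩ D) ∪ ((D ∪ B) ∖ D). Then either x ∈ B and x ∉ D; or x ∈ D ∩ B. In each case x ∈ B, so (B ∩ D) ∪ ((D ∪ B) ∖ D) ⊆ B.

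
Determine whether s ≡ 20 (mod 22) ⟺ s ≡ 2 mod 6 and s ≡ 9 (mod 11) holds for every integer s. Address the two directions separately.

Not equivalent: only (⇐) holds.

Forward direction. This fails: s = 64 gives 64 ≡ 20 (mod 22) but 64 ≡ 4 (mod 6), so the conjunction on the right does not hold.

Converse. If s ≡ 2 (mod 6) and s ≡ 9 (mod 11), then by the Chinese remainder theorem s ≡ 20 (mod 66). Since 20 ≡ 20 (mod 22) and 22 ∣ 66, we get s ≡ 20 (mod 22).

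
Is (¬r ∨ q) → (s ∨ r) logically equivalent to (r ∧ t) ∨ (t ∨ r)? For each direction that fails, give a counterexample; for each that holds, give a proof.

Forward direction. This fails. Under t = F, q = F, r = F, s = T, the left side is true but the right side is false.

Converse. This fails. Under t = T, q = F, r = F, s = F, the left side is false but the right side is true.

(⇒) fails and (⇐) fails.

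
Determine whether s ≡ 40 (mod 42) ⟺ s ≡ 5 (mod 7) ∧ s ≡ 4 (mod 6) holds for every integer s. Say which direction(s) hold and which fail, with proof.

The biconditional holds.

[⇒] Suppose s ≡ 40 (mod 42); write s = 42j + 40. Since 7 ∣ 42, reducing mod 7 gives s ≡ 40 ≡ 5 (mod 7); since 6 ∣ 42, reducing mod 6 gives s ≡ 40 ≡ 4 (mod 6).

[⇐] Conversely, if s ≡ 5 (mod 7) and s ≡ 4 (mod 6), then by the Chinese remainder theorem s ≡ 40 (mod 42). This is exactly s ≡ 40 (mod 42).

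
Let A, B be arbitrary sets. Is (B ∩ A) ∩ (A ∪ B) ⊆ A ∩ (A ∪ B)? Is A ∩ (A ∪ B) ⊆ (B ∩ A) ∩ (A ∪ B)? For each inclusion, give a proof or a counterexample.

(⊆) Let x ∈ (B ∩ A) ∩ (A ∪ B). Then x ∈ A ∩ B, from which x ∈ A ∩ (A ∪ B).

(⊇) This inclusion fails. Take A = {1}, B = ∅; then 1 ∈ A ∩ (A ∪ B) but 1 ∉ (B ∩ A) ∩ (A ∪ B).

The sets are not equal: only the forward inclusion holds.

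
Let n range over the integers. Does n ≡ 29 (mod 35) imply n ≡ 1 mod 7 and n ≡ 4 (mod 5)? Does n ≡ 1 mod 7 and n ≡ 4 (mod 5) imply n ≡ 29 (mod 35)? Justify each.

The biconditional holds.

(⇒) Suppose n ≡ 29 (mod 35); write n = 35j + 29. Since 7 ∣ 35, reducing mod 7 gives n ≡ 29 ≡ 1 (mod 7); since 5 ∣ 35, reducing mod 5 gives n ≡ 29 ≡ 4 (mod 5).

(⇐) Conversely, if n ≡ 1 (mod 7) and n ≡ 4 (mod 5), then by the Chinese remainder theorem n ≡ 29 (mod 35). This is exactly n ≡ 29 (mod 35).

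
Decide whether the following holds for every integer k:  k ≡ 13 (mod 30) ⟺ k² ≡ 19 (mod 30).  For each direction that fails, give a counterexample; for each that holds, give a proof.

Not equivalent: only (⇒) holds.

(←) This fails: take k = 7. Then 7² = 49 ≡ 19 (mod 30), yet 7 ≡ 7 (mod 30), not 13.

(→) Suppose k ≡ 13 (mod 30). Write k = 30j + 13. Then (30j + 13)² = 900j² + 780j + 169 = 30(30j² + 26j + 5) + 19, so k² ≡ 19 (mod 30).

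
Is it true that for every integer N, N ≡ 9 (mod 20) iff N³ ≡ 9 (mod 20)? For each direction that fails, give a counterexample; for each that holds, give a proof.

(⟹) Suppose N ≡ 9 (mod 20). Write N = 20j + 9. Then (20j + 9)³ = 8000j³ + 10800j² + 4860j + 729 = 20(400j³ + 540j² + 243j + 36) + 9, so N³ ≡ 9 (mod 20).

(⟸) Conversely, suppose N³ ≡ 9 (mod 20). The only residue r in {0, …, 19} with r³ ≡ 9 (mod 20) is r = 9, so N ≡ 9 (mod 20).

Both implications hold.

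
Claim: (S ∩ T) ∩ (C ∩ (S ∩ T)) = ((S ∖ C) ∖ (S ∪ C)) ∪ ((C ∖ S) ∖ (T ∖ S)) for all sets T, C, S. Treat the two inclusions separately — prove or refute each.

(⊆) fails and (⊇) fails.

(⊆) This inclusion fails. Take T = {1}, C = {1}, S = {1}; then 1 ∈ (S ∩ T) ∩ (C ∩ (S ∩ T)) but 1 ∉ ((S ∖ C) ∖ (S ∪ C)) ∪ ((C ∖ S) ∖ (T ∖ S)).

(⊇) This inclusion fails. Take T = ∅, C = {1}, S = ∅; then 1 ∈ ((S ∖ C) ∖ (S ∪ C)) ∪ ((C ∖ S) ∖ (T ∖ S)) but 1 ∉ (S ∩ T) ∩ (C ∩ (S ∩ T)).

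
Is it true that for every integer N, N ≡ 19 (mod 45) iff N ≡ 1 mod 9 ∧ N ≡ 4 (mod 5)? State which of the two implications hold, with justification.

Equivalent; both directions hold.

(→) Suppose N ≡ 19 (mod 45); write N = 45j + 19. Since 9 ∣ 45, reducing mod 9 gives N ≡ 19 ≡ 1 (mod 9); since 5 ∣ 45, reducing mod 5 gives N ≡ 19 ≡ 4 (mod 5).

(←) Conversely, if N ≡ 1 (mod 9) and N ≡ 4 (mod 5), then by the Chinese remainder theorem N ≡ 19 (mod 45). This is exactly N ≡ 19 (mod 45).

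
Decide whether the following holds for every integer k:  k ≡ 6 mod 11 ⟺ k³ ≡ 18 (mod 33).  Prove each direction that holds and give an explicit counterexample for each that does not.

The forward direction fails; the converse holds.

(⇐) The residues r modulo 33 with r³ ≡ 18 (mod 33) are exactly {6}, and each is ≡ 6 (mod 11).

(⇒) This fails: take k = 17. Then 17 ≡ 6 (mod 11), but 17³ = 4913 ≡ 29 (mod 33), not 18.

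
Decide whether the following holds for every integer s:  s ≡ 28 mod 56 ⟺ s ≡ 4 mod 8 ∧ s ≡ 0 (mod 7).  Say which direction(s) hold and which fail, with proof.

Both implications hold.

Converse. If s ≡ 4 (mod 8) and s ≡ 0 (mod 7), then by the Chinese remainder theorem s ≡ 28 (mod 56). This is exactly s ≡ 28 (mod 56).

Forward direction. Suppose s ≡ 28 (mod 56); write s = 56j + 28. Since 8 ∣ 56, reducing mod 8 gives s ≡ 28 ≡ 4 (mod 8); since 7 ∣ 56, reducing mod 7 gives s ≡ 28 ≡ 0 (mod 7).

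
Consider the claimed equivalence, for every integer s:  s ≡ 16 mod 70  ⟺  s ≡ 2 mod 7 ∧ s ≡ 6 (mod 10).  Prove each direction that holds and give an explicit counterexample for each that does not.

(→) Suppose s ≡ 16 (mod 70); write s = 70j + 16. Since 7 ∣ 70, reducing mod 7 gives s ≡ 16 ≡ 2 (mod 7); since 10 ∣ 70, reducing mod 10 gives s ≡ 16 ≡ 6 (mod 10).

(←) Conversely, if s ≡ 2 (mod 7) and s ≡ 6 (mod 10), then by the Chinese remainder theorem s ≡ 16 (mod 70). This is exactly s ≡ 16 (mod 70).

Both directions hold.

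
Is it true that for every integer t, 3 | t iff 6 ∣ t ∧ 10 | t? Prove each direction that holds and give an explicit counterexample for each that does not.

The forward direction fails; the converse holds.

[⇒] This fails: take t = 3. Certainly 3 ∣ 3, but 6 ∤ 3.

[⇐] Suppose 6 ∣ t and 10 ∣ t. Any common multiple of 6 and 10 is a multiple of their lcm; here lcm(6, 10) = 6·10/gcd(6, 10) = 60/2 = 30, so 30 ∣ t. Since 3 ∣ 30, it follows that 3 ∣ t.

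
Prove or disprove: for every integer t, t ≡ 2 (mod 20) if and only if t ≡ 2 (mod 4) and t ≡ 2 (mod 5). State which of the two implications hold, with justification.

Both directions hold.

(⟹) Suppose t ≡ 2 (mod 20); write t = 20j + 2. Since 4 ∣ 20, reducing mod 4 gives t ≡ 2 (mod 4); since 5 ∣ 20, reducing mod 5 gives t ≡ 2 (mod 5).

(⟸) Conversely, if t ≡ 2 (mod 4) and t ≡ 2 (mod 5), then by the Chinese remainder theorem t ≡ 2 (mod 20). This is exactly t ≡ 2 (mod 20).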